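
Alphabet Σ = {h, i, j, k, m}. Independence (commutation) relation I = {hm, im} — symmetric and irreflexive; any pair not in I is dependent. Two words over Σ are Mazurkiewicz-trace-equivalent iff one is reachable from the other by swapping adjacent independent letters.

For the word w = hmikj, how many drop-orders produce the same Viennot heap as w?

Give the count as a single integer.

#0=h has no predecessor
#1=m has no predecessor
#2=i depends on [0:h]
#3=k depends on [1:m, 2:i]
#4=j depends on [3:k]
sources: [0:h, 1:m]
N(rest) = Σ N(rest − s) over sources s of rest; N(one piece) = 1:
  size 1 → [4]=1
  size 2 → [3,4]=1
  size 3 → [1,3,4]=1  [2,3,4]=1
  first=0(h) contributes 2
  first=1(m) contributes 1
|[w]| = 3

3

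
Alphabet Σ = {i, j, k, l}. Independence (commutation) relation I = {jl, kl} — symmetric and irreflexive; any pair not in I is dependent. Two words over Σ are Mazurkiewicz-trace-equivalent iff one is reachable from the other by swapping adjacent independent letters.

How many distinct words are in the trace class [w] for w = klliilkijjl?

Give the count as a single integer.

0(k) covers ∅
1(l) covers ∅
2(l) covers 1:l
3(i) covers 0:k, 2:l
4(i) covers 3:i
5(l) covers 4:i
6(k) covers 4:i
7(i) covers 5:l, 6:k
8(j) covers 7:i
9(j) covers 8:j
10(l) covers 7:i
floor of heap: 0:k, 1:l
completions by unplaced set U, small U first (add the entries for U minus each lowest piece of U):
  |U|=1: {9}:1  {10}:1
  |U|=2: {8,9}:1  {9,10}:2
  |U|=3: {8,9,10}:3
  |U|=4: {7,8,9,10}:3
  |U|=5: {5,7,8,9,10}:3  {6,7,8,9,10}:3
  |U|=6: {5,6,7,8,9,10}:6
  |U|=7: {4,5,6,7,8,9,10}:6
  |U|=8: {3,4,5,6,7,8,9,10}:6
  |U|=9: {0,3,4,5,6,7,8,9,10}:6  {2,3,4,5,6,7,8,9,10}:6
  start at 0(k): 6
  start at 1(l): 12
sum over floor = 18

18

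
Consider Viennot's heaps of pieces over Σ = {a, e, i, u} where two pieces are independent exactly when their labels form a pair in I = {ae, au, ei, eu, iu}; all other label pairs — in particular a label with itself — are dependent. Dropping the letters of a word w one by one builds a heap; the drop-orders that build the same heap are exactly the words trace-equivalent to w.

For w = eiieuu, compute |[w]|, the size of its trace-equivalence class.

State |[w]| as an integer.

0(e) covers ∅
1(i) covers ∅
2(i) covers 1:i
3(e) covers 0:e
4(u) covers ∅
5(u) covers 4:u
floor of heap: 0:e, 1:i, 4:u
completions by unplaced set U, small U first (add the entries for U minus each lowest piece of U):
  |U|=1: {2}:1  {3}:1  {5}:1
  |U|=2: {0,3}:1  {1,2}:1  {2,3}:2  {2,5}:2  {3,5}:2  {4,5}:1
  |U|=3: {0,2,3}:3  {0,3,5}:3  {1,2,3}:3  {1,2,5}:3  {2,3,5}:6  {2,4,5}:3  {3,4,5}:3
  |U|=4: {0,1,2,3}:6  {0,2,3,5}:12  {0,3,4,5}:6  {1,2,3,5}:12  {1,2,4,5}:6  {2,3,4,5}:12
  start at 0(e): 30
  start at 1(i): 30
  start at 4(u): 30
sum over floor = 90

90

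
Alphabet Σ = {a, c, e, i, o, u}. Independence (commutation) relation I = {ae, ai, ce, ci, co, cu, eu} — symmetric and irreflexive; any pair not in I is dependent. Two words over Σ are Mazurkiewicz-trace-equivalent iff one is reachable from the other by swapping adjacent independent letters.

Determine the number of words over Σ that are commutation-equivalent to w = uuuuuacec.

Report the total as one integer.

drop 0:u onto floor
drop 1:u onto {0:u}
drop 2:u onto {1:u}
drop 3:u onto {2:u}
drop 4:u onto {3:u}
drop 5:a onto {4:u}
drop 6:c onto {5:a}
drop 7:e onto floor
drop 8:c onto {6:c}
ground layer = {0:u, 7:e}
drop-orders for the pieces not yet dropped (sum over which currently-grounded one goes next):
  1 to go: {7} 1  {8} 1
  2 to go: {6,8} 1  {7,8} 2
  3 to go: {5,6,8} 1  {6,7,8} 3
  4 to go: {4,5,6,8} 1  {5,6,7,8} 4
  5 to go: {3,4,5,6,8} 1  {4,5,6,7,8} 5
  6 to go: {2,3,4,5,6,8} 1  {3,4,5,6,7,8} 6
  7 to go: {1,2,3,4,5,6,8} 1  {2,3,4,5,6,7,8} 7
  if 0:u drops first: 8 orders
  if 7:e drops first: 1 orders
heap linearizations: 9

9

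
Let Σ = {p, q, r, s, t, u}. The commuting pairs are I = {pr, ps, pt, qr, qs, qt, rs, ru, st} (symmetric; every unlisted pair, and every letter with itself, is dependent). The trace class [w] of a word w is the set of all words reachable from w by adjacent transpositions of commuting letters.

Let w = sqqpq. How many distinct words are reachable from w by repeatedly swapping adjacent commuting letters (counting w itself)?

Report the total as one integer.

5

0(s) covers ∅
1(q) covers ∅
2(q) covers 1:q
3(p) covers 2:q
4(q) covers 3:p
floor of heap: 0:s, 1:q
completions by unplaced set U, small U first (add the entries for U minus each lowest piece of U):
  |U|=1: {0}:1  {4}:1
  |U|=2: {0,4}:2  {3,4}:1
  |U|=3: {0,3,4}:3  {2,3,4}:1
  start at 0(s): 1
  start at 1(q): 4
sum over floor = 5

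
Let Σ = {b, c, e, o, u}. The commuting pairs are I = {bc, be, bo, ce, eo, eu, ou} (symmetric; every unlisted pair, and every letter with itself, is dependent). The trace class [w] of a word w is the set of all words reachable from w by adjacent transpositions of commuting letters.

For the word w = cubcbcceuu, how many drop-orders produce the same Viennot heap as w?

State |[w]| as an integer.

100

drop 0:c onto floor
drop 1:u onto {0:c}
drop 2:b onto {1:u}
drop 3:c onto {1:u}
drop 4:b onto {2:b}
drop 5:c onto {3:c}
drop 6:c onto {5:c}
drop 7:e onto floor
drop 8:u onto {4:b, 6:c}
drop 9:u onto {8:u}
ground layer = {0:c, 7:e}
drop-orders for the pieces not yet dropped (sum over which currently-grounded one goes next):
  1 to go: {7} 1  {9} 1
  2 to go: {7,9} 2  {8,9} 1
  3 to go: {4,8,9} 1  {6,8,9} 1  {7,8,9} 3
  4 to go: {2,4,8,9} 1  {4,6,8,9} 2  {4,7,8,9} 4  {5,6,8,9} 1  {6,7,8,9} 4
  5 to go: {2,4,6,8,9} 3  {2,4,7,8,9} 5  {3,5,6,8,9} 1  {4,5,6,8,9} 3  {4,6,7,8,9} 10  {5,6,7,8,9} 5
  6 to go: {2,4,5,6,8,9} 6  {2,4,6,7,8,9} 18  {3,4,5,6,8,9} 4  {3,5,6,7,8,9} 6  {4,5,6,7,8,9} 18
  7 to go: {2,3,4,5,6,8,9} 10  {2,4,5,6,7,8,9} 42  {3,4,5,6,7,8,9} 28
  8 to go: {1,2,3,4,5,6,8,9} 10  {2,3,4,5,6,7,8,9} 80
  if 0:c drops first: 90 orders
  if 7:e drops first: 10 orders
heap linearizations: 100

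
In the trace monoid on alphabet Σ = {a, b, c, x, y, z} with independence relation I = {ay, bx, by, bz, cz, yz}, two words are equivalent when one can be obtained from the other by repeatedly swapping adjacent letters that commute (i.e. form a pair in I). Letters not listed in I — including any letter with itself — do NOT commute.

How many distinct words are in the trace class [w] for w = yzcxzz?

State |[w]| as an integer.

drop 0:y onto floor
drop 1:z onto floor
drop 2:c onto {0:y}
drop 3:x onto {1:z, 2:c}
drop 4:z onto {3:x}
drop 5:z onto {4:z}
ground layer = {0:y, 1:z}
drop-orders for the pieces not yet dropped (sum over which currently-grounded one goes next):
  1 to go: {5} 1
  2 to go: {4,5} 1
  3 to go: {3,4,5} 1
  4 to go: {1,3,4,5} 1  {2,3,4,5} 1
  if 0:y drops first: 2 orders
  if 1:z drops first: 1 orders
heap linearizations: 3

3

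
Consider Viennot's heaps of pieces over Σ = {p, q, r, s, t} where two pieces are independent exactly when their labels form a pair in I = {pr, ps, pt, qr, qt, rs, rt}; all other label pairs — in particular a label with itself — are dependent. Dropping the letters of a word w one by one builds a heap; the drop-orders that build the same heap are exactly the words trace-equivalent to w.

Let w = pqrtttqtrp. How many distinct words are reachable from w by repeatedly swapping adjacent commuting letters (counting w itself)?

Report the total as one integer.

drop 0:p onto floor
drop 1:q onto {0:p}
drop 2:r onto floor
drop 3:t onto floor
drop 4:t onto {3:t}
drop 5:t onto {4:t}
drop 6:q onto {1:q}
drop 7:t onto {5:t}
drop 8:r onto {2:r}
drop 9:p onto {6:q}
ground layer = {0:p, 2:r, 3:t}
drop-orders for the pieces not yet dropped (sum over which currently-grounded one goes next):
  1 to go: {7} 1  {8} 1  {9} 1
  2 to go: {2,8} 1  {5,7} 1  {6,9} 1  {7,8} 2  {7,9} 2  {8,9} 2
  3 to go: {1,6,9} 1  {2,7,8} 3  {2,8,9} 3  {4,5,7} 1  {5,7,8} 3  {5,7,9} 3  {6,7,9} 3  {6,8,9} 3  {7,8,9} 6
  4 to go: {0,1,6,9} 1  {1,6,7,9} 4  {1,6,8,9} 4  {2,5,7,8} 6  {2,6,8,9} 6  {2,7,8,9} 12  {3,4,5,7} 1  {4,5,7,8} 4  {4,5,7,9} 4  {5,6,7,9} 6  {5,7,8,9} 12  {6,7,8,9} 12
  5 to go: {0,1,6,7,9} 5  {0,1,6,8,9} 5  {1,2,6,8,9} 10  {1,5,6,7,9} 10  {1,6,7,8,9} 20  {2,4,5,7,8} 10  {2,5,7,8,9} 30  {2,6,7,8,9} 30  {3,4,5,7,8} 5  {3,4,5,7,9} 5  {4,5,6,7,9} 10  {4,5,7,8,9} 20  {5,6,7,8,9} 30
  6 to go: {0,1,2,6,8,9} 15  {0,1,5,6,7,9} 15  {0,1,6,7,8,9} 30  {1,2,6,7,8,9} 60  {1,4,5,6,7,9} 20  {1,5,6,7,8,9} 60  {2,3,4,5,7,8} 15  {2,4,5,7,8,9} 60  {2,5,6,7,8,9} 90  {3,4,5,6,7,9} 15  {3,4,5,7,8,9} 30  {4,5,6,7,8,9} 60
  7 to go: {0,1,2,6,7,8,9} 105  {0,1,4,5,6,7,9} 35  {0,1,5,6,7,8,9} 105  {1,2,5,6,7,8,9} 210  {1,3,4,5,6,7,9} 35  {1,4,5,6,7,8,9} 140  {2,3,4,5,7,8,9} 105  {2,4,5,6,7,8,9} 210  {3,4,5,6,7,8,9} 105
  8 to go: {0,1,2,5,6,7,8,9} 420  {0,1,3,4,5,6,7,9} 70  {0,1,4,5,6,7,8,9} 280  {1,2,4,5,6,7,8,9} 560  {1,3,4,5,6,7,8,9} 280  {2,3,4,5,6,7,8,9} 420
  if 0:p drops first: 1260 orders
  if 2:r drops first: 630 orders
  if 3:t drops first: 1260 orders
heap linearizations: 3150

3150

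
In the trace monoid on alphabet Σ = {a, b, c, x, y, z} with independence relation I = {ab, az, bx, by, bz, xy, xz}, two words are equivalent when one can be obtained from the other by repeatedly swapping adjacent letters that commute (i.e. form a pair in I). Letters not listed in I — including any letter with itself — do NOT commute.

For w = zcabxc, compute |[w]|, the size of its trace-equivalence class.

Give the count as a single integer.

3

#0=z has no predecessor
#1=c depends on [0:z]
#2=a depends on [1:c]
#3=b depends on [1:c]
#4=x depends on [2:a]
#5=c depends on [3:b, 4:x]
sources: [0:z]
N(rest) = Σ N(rest − s) over sources s of rest; N(one piece) = 1:
  size 1 → [5]=1
  size 2 → [3,5]=1  [4,5]=1
  size 3 → [2,4,5]=1  [3,4,5]=2
  size 4 → [2,3,4,5]=3
  first=0(z) contributes 3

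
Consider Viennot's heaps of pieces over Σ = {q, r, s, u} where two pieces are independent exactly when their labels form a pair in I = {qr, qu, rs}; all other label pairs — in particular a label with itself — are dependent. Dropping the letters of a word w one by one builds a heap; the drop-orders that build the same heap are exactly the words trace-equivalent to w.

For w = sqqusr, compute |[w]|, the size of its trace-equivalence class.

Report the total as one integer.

9

piece 0:s — minimal
piece 1:q rests on {0:s}
piece 2:q rests on {1:q}
piece 3:u rests on {0:s}
piece 4:s rests on {2:q, 3:u}
piece 5:r rests on {3:u}
minimal pieces: {0:s}
ways to finish when only these pieces remain (= sum over removing one remaining piece with nothing left below it):
  1 left: {4}→1  {5}→1
  2 left: {2,4}→1  {4,5}→2
  3 left: {1,2,4}→1  {2,4,5}→3  {3,4,5}→2
  4 left: {1,2,4,5}→4  {2,3,4,5}→5
  placing 0:s first → 9 extensions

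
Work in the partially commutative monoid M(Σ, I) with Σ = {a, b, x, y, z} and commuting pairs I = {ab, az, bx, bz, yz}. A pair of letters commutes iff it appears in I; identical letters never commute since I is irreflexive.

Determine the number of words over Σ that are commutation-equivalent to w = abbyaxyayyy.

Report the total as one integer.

3

drop 0:a onto floor
drop 1:b onto floor
drop 2:b onto {1:b}
drop 3:y onto {0:a, 2:b}
drop 4:a onto {3:y}
drop 5:x onto {4:a}
drop 6:y onto {5:x}
drop 7:a onto {6:y}
drop 8:y onto {7:a}
drop 9:y onto {8:y}
drop 10:y onto {9:y}
ground layer = {0:a, 1:b}
drop-orders for the pieces not yet dropped (sum over which currently-grounded one goes next):
  1 to go: {10} 1
  2 to go: {9,10} 1
  3 to go: {8,9,10} 1
  4 to go: {7,8,9,10} 1
  5 to go: {6,7,8,9,10} 1
  6 to go: {5,6,7,8,9,10} 1
  7 to go: {4,5,6,7,8,9,10} 1
  8 to go: {3,4,5,6,7,8,9,10} 1
  9 to go: {0,3,4,5,6,7,8,9,10} 1  {2,3,4,5,6,7,8,9,10} 1
  if 0:a drops first: 1 orders
  if 1:b drops first: 2 orders
heap linearizations: 3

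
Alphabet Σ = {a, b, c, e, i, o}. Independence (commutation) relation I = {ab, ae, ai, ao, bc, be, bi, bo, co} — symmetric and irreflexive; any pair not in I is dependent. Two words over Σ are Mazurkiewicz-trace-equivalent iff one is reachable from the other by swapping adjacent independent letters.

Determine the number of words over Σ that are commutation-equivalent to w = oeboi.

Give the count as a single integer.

5

drop 0:o onto floor
drop 1:e onto {0:o}
drop 2:b onto floor
drop 3:o onto {1:e}
drop 4:i onto {3:o}
ground layer = {0:o, 2:b}
drop-orders for the pieces not yet dropped (sum over which currently-grounded one goes next):
  1 to go: {2} 1  {4} 1
  2 to go: {2,4} 2  {3,4} 1
  3 to go: {1,3,4} 1  {2,3,4} 3
  if 0:o drops first: 4 orders
  if 2:b drops first: 1 orders
heap linearizations: 5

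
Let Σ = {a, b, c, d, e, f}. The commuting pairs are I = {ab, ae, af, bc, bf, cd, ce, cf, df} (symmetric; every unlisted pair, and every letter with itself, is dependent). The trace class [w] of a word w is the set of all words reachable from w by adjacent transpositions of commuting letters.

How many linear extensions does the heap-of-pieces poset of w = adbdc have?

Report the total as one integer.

4

drop 0:a onto floor
drop 1:d onto {0:a}
drop 2:b onto {1:d}
drop 3:d onto {2:b}
drop 4:c onto {0:a}
ground layer = {0:a}
drop-orders for the pieces not yet dropped (sum over which currently-grounded one goes next):
  1 to go: {3} 1  {4} 1
  2 to go: {2,3} 1  {3,4} 2
  3 to go: {1,2,3} 1  {2,3,4} 3
  if 0:a drops first: 4 orders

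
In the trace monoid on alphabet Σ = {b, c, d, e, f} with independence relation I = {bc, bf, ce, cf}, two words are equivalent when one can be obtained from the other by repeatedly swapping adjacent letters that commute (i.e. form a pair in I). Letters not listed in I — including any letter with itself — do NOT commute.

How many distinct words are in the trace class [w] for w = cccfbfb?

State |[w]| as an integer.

210

#0=c has no predecessor
#1=c depends on [0:c]
#2=c depends on [1:c]
#3=f has no predecessor
#4=b has no predecessor
#5=f depends on [3:f]
#6=b depends on [4:b]
sources: [0:c, 3:f, 4:b]
N(rest) = Σ N(rest − s) over sources s of rest; N(one piece) = 1:
  size 1 → [2]=1  [5]=1  [6]=1
  size 2 → [1,2]=1  [2,5]=2  [2,6]=2  [3,5]=1  [4,6]=1  [5,6]=2
  size 3 → [0,1,2]=1  [1,2,5]=3  [1,2,6]=3  [2,3,5]=3  [2,4,6]=3  [2,5,6]=6  [3,5,6]=3  [4,5,6]=3
  size 4 → [0,1,2,5]=4  [0,1,2,6]=4  [1,2,3,5]=6  [1,2,4,6]=6  [1,2,5,6]=12  [2,3,5,6]=12  [2,4,5,6]=12  [3,4,5,6]=6
  size 5 → [0,1,2,3,5]=10  [0,1,2,4,6]=10  [0,1,2,5,6]=20  [1,2,3,5,6]=30  [1,2,4,5,6]=30  [2,3,4,5,6]=30
  first=0(c) contributes 90
  first=3(f) contributes 60
  first=4(b) contributes 60
|[w]| = 210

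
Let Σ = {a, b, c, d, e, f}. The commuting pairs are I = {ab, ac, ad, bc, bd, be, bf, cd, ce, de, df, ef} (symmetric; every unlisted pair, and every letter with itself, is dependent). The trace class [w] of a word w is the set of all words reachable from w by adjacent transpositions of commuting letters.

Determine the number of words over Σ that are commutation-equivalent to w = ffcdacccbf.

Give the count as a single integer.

450

0(f) covers ∅
1(f) covers 0:f
2(c) covers 1:f
3(d) covers ∅
4(a) covers 1:f
5(c) covers 2:c
6(c) covers 5:c
7(c) covers 6:c
8(b) covers ∅
9(f) covers 4:a, 7:c
floor of heap: 0:f, 3:d, 8:b
completions by unplaced set U, small U first (add the entries for U minus each lowest piece of U):
  |U|=1: {3}:1  {8}:1  {9}:1
  |U|=2: {3,8}:2  {3,9}:2  {4,9}:1  {7,9}:1  {8,9}:2
  |U|=3: {3,4,9}:3  {3,7,9}:3  {3,8,9}:6  {4,7,9}:2  {4,8,9}:3  {6,7,9}:1  {7,8,9}:3
  |U|=4: {3,4,7,9}:8  {3,4,8,9}:12  {3,6,7,9}:4  {3,7,8,9}:12  {4,6,7,9}:3  {4,7,8,9}:8  {5,6,7,9}:1  {6,7,8,9}:4
  |U|=5: {2,5,6,7,9}:1  {3,4,6,7,9}:15  {3,4,7,8,9}:40  {3,5,6,7,9}:5  {3,6,7,8,9}:20  {4,5,6,7,9}:4  {4,6,7,8,9}:15  {5,6,7,8,9}:5
  |U|=6: {2,3,5,6,7,9}:6  {2,4,5,6,7,9}:5  {2,5,6,7,8,9}:6  {3,4,5,6,7,9}:24  {3,4,6,7,8,9}:90  {3,5,6,7,8,9}:30  {4,5,6,7,8,9}:24
  |U|=7: {1,2,4,5,6,7,9}:5  {2,3,4,5,6,7,9}:35  {2,3,5,6,7,8,9}:42  {2,4,5,6,7,8,9}:35  {3,4,5,6,7,8,9}:168
  |U|=8: {0,1,2,4,5,6,7,9}:5  {1,2,3,4,5,6,7,9}:40  {1,2,4,5,6,7,8,9}:40  {2,3,4,5,6,7,8,9}:280
  start at 0(f): 360
  start at 3(d): 45
  start at 8(b): 45
sum over floor = 450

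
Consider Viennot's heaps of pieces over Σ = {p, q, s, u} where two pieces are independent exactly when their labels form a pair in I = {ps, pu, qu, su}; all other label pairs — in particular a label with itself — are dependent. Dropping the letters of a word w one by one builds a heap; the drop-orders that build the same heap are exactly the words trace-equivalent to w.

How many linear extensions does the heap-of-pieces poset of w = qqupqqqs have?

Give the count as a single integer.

8

drop 0:q onto floor
drop 1:q onto {0:q}
drop 2:u onto floor
drop 3:p onto {1:q}
drop 4:q onto {3:p}
drop 5:q onto {4:q}
drop 6:q onto {5:q}
drop 7:s onto {6:q}
ground layer = {0:q, 2:u}
drop-orders for the pieces not yet dropped (sum over which currently-grounded one goes next):
  1 to go: {2} 1  {7} 1
  2 to go: {2,7} 2  {6,7} 1
  3 to go: {2,6,7} 3  {5,6,7} 1
  4 to go: {2,5,6,7} 4  {4,5,6,7} 1
  5 to go: {2,4,5,6,7} 5  {3,4,5,6,7} 1
  6 to go: {1,3,4,5,6,7} 1  {2,3,4,5,6,7} 6
  if 0:q drops first: 7 orders
  if 2:u drops first: 1 orders
heap linearizations: 8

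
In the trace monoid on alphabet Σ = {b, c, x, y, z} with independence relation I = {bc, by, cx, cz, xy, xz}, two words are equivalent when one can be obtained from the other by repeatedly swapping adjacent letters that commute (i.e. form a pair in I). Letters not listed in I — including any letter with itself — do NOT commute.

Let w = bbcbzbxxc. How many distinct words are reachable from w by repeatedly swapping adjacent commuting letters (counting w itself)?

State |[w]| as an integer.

piece 0:b — minimal
piece 1:b rests on {0:b}
piece 2:c — minimal
piece 3:b rests on {1:b}
piece 4:z rests on {3:b}
piece 5:b rests on {4:z}
piece 6:x rests on {5:b}
piece 7:x rests on {6:x}
piece 8:c rests on {2:c}
minimal pieces: {0:b, 2:c}
ways to finish when only these pieces remain (= sum over removing one remaining piece with nothing left below it):
  1 left: {7}→1  {8}→1
  2 left: {2,8}→1  {6,7}→1  {7,8}→2
  3 left: {2,7,8}→3  {5,6,7}→1  {6,7,8}→3
  4 left: {2,6,7,8}→6  {4,5,6,7}→1  {5,6,7,8}→4
  5 left: {2,5,6,7,8}→10  {3,4,5,6,7}→1  {4,5,6,7,8}→5
  6 left: {1,3,4,5,6,7}→1  {2,4,5,6,7,8}→15  {3,4,5,6,7,8}→6
  7 left: {0,1,3,4,5,6,7}→1  {1,3,4,5,6,7,8}→7  {2,3,4,5,6,7,8}→21
  placing 0:b first → 28 extensions
  placing 2:c first → 8 extensions
total linear extensions = 36

36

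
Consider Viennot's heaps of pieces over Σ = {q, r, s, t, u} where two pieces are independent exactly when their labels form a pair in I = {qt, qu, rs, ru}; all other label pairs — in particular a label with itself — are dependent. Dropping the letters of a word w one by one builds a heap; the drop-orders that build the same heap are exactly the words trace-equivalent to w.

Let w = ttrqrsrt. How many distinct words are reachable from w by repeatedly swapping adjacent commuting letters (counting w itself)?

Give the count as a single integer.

3

#0=t has no predecessor
#1=t depends on [0:t]
#2=r depends on [1:t]
#3=q depends on [2:r]
#4=r depends on [3:q]
#5=s depends on [3:q]
#6=r depends on [4:r]
#7=t depends on [5:s, 6:r]
sources: [0:t]
N(rest) = Σ N(rest − s) over sources s of rest; N(one piece) = 1:
  size 1 → [7]=1
  size 2 → [5,7]=1  [6,7]=1
  size 3 → [4,6,7]=1  [5,6,7]=2
  size 4 → [4,5,6,7]=3
  size 5 → [3,4,5,6,7]=3
  size 6 → [2,3,4,5,6,7]=3
  first=0(t) contributes 3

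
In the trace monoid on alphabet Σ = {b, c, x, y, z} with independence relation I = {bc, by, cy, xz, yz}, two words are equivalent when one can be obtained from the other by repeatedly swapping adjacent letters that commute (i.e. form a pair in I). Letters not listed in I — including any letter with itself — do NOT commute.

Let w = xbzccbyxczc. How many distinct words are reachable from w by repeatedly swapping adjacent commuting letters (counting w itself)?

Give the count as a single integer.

18

#0=x has no predecessor
#1=b depends on [0:x]
#2=z depends on [1:b]
#3=c depends on [2:z]
#4=c depends on [3:c]
#5=b depends on [2:z]
#6=y depends on [0:x]
#7=x depends on [4:c, 5:b, 6:y]
#8=c depends on [7:x]
#9=z depends on [8:c]
#10=c depends on [9:z]
sources: [0:x]
N(rest) = Σ N(rest − s) over sources s of rest; N(one piece) = 1:
  size 1 → [10]=1
  size 2 → [9,10]=1
  size 3 → [8,9,10]=1
  size 4 → [7,8,9,10]=1
  size 5 → [4,7,8,9,10]=1  [5,7,8,9,10]=1  [6,7,8,9,10]=1
  size 6 → [3,4,7,8,9,10]=1  [4,5,7,8,9,10]=2  [4,6,7,8,9,10]=2  [5,6,7,8,9,10]=2
  size 7 → [3,4,5,7,8,9,10]=3  [3,4,6,7,8,9,10]=3  [4,5,6,7,8,9,10]=6
  size 8 → [2,3,4,5,7,8,9,10]=3  [3,4,5,6,7,8,9,10]=12
  size 9 → [1,2,3,4,5,7,8,9,10]=3  [2,3,4,5,6,7,8,9,10]=15
  first=0(x) contributes 18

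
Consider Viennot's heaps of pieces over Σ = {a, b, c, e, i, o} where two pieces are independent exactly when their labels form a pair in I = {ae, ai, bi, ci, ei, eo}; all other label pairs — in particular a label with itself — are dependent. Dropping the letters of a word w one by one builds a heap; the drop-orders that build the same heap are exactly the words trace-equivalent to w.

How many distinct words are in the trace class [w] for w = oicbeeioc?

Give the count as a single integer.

0(o) covers ∅
1(i) covers 0:o
2(c) covers 0:o
3(b) covers 2:c
4(e) covers 3:b
5(e) covers 4:e
6(i) covers 1:i
7(o) covers 3:b, 6:i
8(c) covers 5:e, 7:o
floor of heap: 0:o
completions by unplaced set U, small U first (add the entries for U minus each lowest piece of U):
  |U|=1: {8}:1
  |U|=2: {5,8}:1  {7,8}:1
  |U|=3: {4,5,8}:1  {5,7,8}:2  {6,7,8}:1
  |U|=4: {1,6,7,8}:1  {4,5,7,8}:3  {5,6,7,8}:3
  |U|=5: {1,5,6,7,8}:4  {3,4,5,7,8}:3  {4,5,6,7,8}:6
  |U|=6: {1,4,5,6,7,8}:10  {2,3,4,5,7,8}:3  {3,4,5,6,7,8}:9
  |U|=7: {1,3,4,5,6,7,8}:19  {2,3,4,5,6,7,8}:12
  start at 0(o): 31

31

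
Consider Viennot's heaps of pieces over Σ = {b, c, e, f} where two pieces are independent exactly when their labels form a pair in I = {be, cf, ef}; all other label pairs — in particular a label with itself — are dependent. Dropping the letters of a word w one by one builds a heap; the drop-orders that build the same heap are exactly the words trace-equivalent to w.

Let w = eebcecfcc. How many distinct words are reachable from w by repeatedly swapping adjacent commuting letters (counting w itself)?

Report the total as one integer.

#0=e has no predecessor
#1=e depends on [0:e]
#2=b has no predecessor
#3=c depends on [1:e, 2:b]
#4=e depends on [3:c]
#5=c depends on [4:e]
#6=f depends on [2:b]
#7=c depends on [5:c]
#8=c depends on [7:c]
sources: [0:e, 2:b]
N(rest) = Σ N(rest − s) over sources s of rest; N(one piece) = 1:
  size 1 → [6]=1  [8]=1
  size 2 → [6,8]=2  [7,8]=1
  size 3 → [5,7,8]=1  [6,7,8]=3
  size 4 → [4,5,7,8]=1  [5,6,7,8]=4
  size 5 → [3,4,5,7,8]=1  [4,5,6,7,8]=5
  size 6 → [1,3,4,5,7,8]=1  [3,4,5,6,7,8]=6
  size 7 → [0,1,3,4,5,7,8]=1  [1,3,4,5,6,7,8]=7  [2,3,4,5,6,7,8]=6
  first=0(e) contributes 13
  first=2(b) contributes 8
|[w]| = 21

21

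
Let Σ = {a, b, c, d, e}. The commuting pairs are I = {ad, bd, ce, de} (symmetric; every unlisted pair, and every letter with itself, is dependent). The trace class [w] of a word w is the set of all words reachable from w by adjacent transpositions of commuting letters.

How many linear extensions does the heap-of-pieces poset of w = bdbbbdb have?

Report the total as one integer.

21

drop 0:b onto floor
drop 1:d onto floor
drop 2:b onto {0:b}
drop 3:b onto {2:b}
drop 4:b onto {3:b}
drop 5:d onto {1:d}
drop 6:b onto {4:b}
ground layer = {0:b, 1:d}
drop-orders for the pieces not yet dropped (sum over which currently-grounded one goes next):
  1 to go: {5} 1  {6} 1
  2 to go: {1,5} 1  {4,6} 1  {5,6} 2
  3 to go: {1,5,6} 3  {3,4,6} 1  {4,5,6} 3
  4 to go: {1,4,5,6} 6  {2,3,4,6} 1  {3,4,5,6} 4
  5 to go: {0,2,3,4,6} 1  {1,3,4,5,6} 10  {2,3,4,5,6} 5
  if 0:b drops first: 15 orders
  if 1:d drops first: 6 orders
heap linearizations: 21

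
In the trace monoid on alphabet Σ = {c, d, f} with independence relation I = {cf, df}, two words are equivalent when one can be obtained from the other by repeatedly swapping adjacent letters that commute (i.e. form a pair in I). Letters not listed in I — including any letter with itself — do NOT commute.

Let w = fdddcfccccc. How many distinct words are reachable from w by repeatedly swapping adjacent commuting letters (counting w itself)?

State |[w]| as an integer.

drop 0:f onto floor
drop 1:d onto floor
drop 2:d onto {1:d}
drop 3:d onto {2:d}
drop 4:c onto {3:d}
drop 5:f onto {0:f}
drop 6:c onto {4:c}
drop 7:c onto {6:c}
drop 8:c onto {7:c}
drop 9:c onto {8:c}
drop 10:c onto {9:c}
ground layer = {0:f, 1:d}
drop-orders for the pieces not yet dropped (sum over which currently-grounded one goes next):
  1 to go: {5} 1  {10} 1
  2 to go: {0,5} 1  {5,10} 2  {9,10} 1
  3 to go: {0,5,10} 3  {5,9,10} 3  {8,9,10} 1
  4 to go: {0,5,9,10} 6  {5,8,9,10} 4  {7,8,9,10} 1
  5 to go: {0,5,8,9,10} 10  {5,7,8,9,10} 5  {6,7,8,9,10} 1
  6 to go: {0,5,7,8,9,10} 15  {4,6,7,8,9,10} 1  {5,6,7,8,9,10} 6
  7 to go: {0,5,6,7,8,9,10} 21  {3,4,6,7,8,9,10} 1  {4,5,6,7,8,9,10} 7
  8 to go: {0,4,5,6,7,8,9,10} 28  {2,3,4,6,7,8,9,10} 1  {3,4,5,6,7,8,9,10} 8
  9 to go: {0,3,4,5,6,7,8,9,10} 36  {1,2,3,4,6,7,8,9,10} 1  {2,3,4,5,6,7,8,9,10} 9
  if 0:f drops first: 10 orders
  if 1:d drops first: 45 orders
heap linearizations: 55

55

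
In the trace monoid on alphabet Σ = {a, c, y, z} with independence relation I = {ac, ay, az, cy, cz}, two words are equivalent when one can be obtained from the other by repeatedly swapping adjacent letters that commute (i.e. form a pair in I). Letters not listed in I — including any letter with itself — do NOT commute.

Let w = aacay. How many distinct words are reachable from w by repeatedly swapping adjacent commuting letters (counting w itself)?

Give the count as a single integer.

20

piece 0:a — minimal
piece 1:a rests on {0:a}
piece 2:c — minimal
piece 3:a rests on {1:a}
piece 4:y — minimal
minimal pieces: {0:a, 2:c, 4:y}
ways to finish when only these pieces remain (= sum over removing one remaining piece with nothing left below it):
  1 left: {2}→1  {3}→1  {4}→1
  2 left: {1,3}→1  {2,3}→2  {2,4}→2  {3,4}→2
  3 left: {0,1,3}→1  {1,2,3}→3  {1,3,4}→3  {2,3,4}→6
  placing 0:a first → 12 extensions
  placing 2:c first → 4 extensions
  placing 4:y first → 4 extensions
total linear extensions = 20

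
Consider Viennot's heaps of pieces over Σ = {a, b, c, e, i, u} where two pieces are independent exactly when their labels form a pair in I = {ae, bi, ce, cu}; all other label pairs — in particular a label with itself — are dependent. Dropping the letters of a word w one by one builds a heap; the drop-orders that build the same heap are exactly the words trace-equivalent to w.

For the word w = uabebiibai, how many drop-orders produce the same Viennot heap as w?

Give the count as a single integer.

#0=u has no predecessor
#1=a depends on [0:u]
#2=b depends on [1:a]
#3=e depends on [2:b]
#4=b depends on [3:e]
#5=i depends on [3:e]
#6=i depends on [5:i]
#7=b depends on [4:b]
#8=a depends on [6:i, 7:b]
#9=i depends on [8:a]
sources: [0:u]
N(rest) = Σ N(rest − s) over sources s of rest; N(one piece) = 1:
  size 1 → [9]=1
  size 2 → [8,9]=1
  size 3 → [6,8,9]=1  [7,8,9]=1
  size 4 → [4,7,8,9]=1  [5,6,8,9]=1  [6,7,8,9]=2
  size 5 → [4,6,7,8,9]=3  [5,6,7,8,9]=3
  size 6 → [4,5,6,7,8,9]=6
  size 7 → [3,4,5,6,7,8,9]=6
  size 8 → [2,3,4,5,6,7,8,9]=6
  first=0(u) contributes 6

6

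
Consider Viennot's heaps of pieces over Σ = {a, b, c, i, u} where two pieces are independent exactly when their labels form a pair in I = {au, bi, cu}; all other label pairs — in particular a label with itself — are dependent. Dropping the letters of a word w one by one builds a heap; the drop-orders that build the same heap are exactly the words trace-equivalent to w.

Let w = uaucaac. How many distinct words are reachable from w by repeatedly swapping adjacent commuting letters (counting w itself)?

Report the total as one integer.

drop 0:u onto floor
drop 1:a onto floor
drop 2:u onto {0:u}
drop 3:c onto {1:a}
drop 4:a onto {3:c}
drop 5:a onto {4:a}
drop 6:c onto {5:a}
ground layer = {0:u, 1:a}
drop-orders for the pieces not yet dropped (sum over which currently-grounded one goes next):
  1 to go: {2} 1  {6} 1
  2 to go: {0,2} 1  {2,6} 2  {5,6} 1
  3 to go: {0,2,6} 3  {2,5,6} 3  {4,5,6} 1
  4 to go: {0,2,5,6} 6  {2,4,5,6} 4  {3,4,5,6} 1
  5 to go: {0,2,4,5,6} 10  {1,3,4,5,6} 1  {2,3,4,5,6} 5
  if 0:u drops first: 6 orders
  if 1:a drops first: 15 orders
heap linearizations: 21

21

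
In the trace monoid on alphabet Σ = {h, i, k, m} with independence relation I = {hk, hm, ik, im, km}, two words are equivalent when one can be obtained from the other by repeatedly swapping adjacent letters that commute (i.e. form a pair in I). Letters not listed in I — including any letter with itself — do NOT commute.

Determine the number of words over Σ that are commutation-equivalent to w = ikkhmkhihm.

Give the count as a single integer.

0(i) covers ∅
1(k) covers ∅
2(k) covers 1:k
3(h) covers 0:i
4(m) covers ∅
5(k) covers 2:k
6(h) covers 3:h
7(i) covers 6:h
8(h) covers 7:i
9(m) covers 4:m
floor of heap: 0:i, 1:k, 4:m
completions by unplaced set U, small U first (add the entries for U minus each lowest piece of U):
  |U|=1: {5}:1  {8}:1  {9}:1
  |U|=2: {2,5}:1  {4,9}:1  {5,8}:2  {5,9}:2  {7,8}:1  {8,9}:2
  |U|=3: {1,2,5}:1  {2,5,8}:3  {2,5,9}:3  {4,5,9}:3  {4,8,9}:3  {5,7,8}:3  {5,8,9}:6  {6,7,8}:1  {7,8,9}:3
  |U|=4: {1,2,5,8}:4  {1,2,5,9}:4  {2,4,5,9}:6  {2,5,7,8}:6  {2,5,8,9}:12  {3,6,7,8}:1  {4,5,8,9}:12  {4,7,8,9}:6  {5,6,7,8}:4  {5,7,8,9}:12  {6,7,8,9}:4
  |U|=5: {0,3,6,7,8}:1  {1,2,4,5,9}:10  {1,2,5,7,8}:10  {1,2,5,8,9}:20  {2,4,5,8,9}:30  {2,5,6,7,8}:10  {2,5,7,8,9}:30  {3,5,6,7,8}:5  {3,6,7,8,9}:5  {4,5,7,8,9}:30  {4,6,7,8,9}:10  {5,6,7,8,9}:20
  |U|=6: {0,3,5,6,7,8}:6  {0,3,6,7,8,9}:6  {1,2,4,5,8,9}:60  {1,2,5,6,7,8}:20  {1,2,5,7,8,9}:60  {2,3,5,6,7,8}:15  {2,4,5,7,8,9}:90  {2,5,6,7,8,9}:60  {3,4,6,7,8,9}:15  {3,5,6,7,8,9}:30  {4,5,6,7,8,9}:60
  |U|=7: {0,2,3,5,6,7,8}:21  {0,3,4,6,7,8,9}:21  {0,3,5,6,7,8,9}:42  {1,2,3,5,6,7,8}:35  {1,2,4,5,7,8,9}:210  {1,2,5,6,7,8,9}:140  {2,3,5,6,7,8,9}:105  {2,4,5,6,7,8,9}:210  {3,4,5,6,7,8,9}:105
  |U|=8: {0,1,2,3,5,6,7,8}:56  {0,2,3,5,6,7,8,9}:168  {0,3,4,5,6,7,8,9}:168  {1,2,3,5,6,7,8,9}:280  {1,2,4,5,6,7,8,9}:560  {2,3,4,5,6,7,8,9}:420
  start at 0(i): 1260
  start at 1(k): 756
  start at 4(m): 504
sum over floor = 2520

2520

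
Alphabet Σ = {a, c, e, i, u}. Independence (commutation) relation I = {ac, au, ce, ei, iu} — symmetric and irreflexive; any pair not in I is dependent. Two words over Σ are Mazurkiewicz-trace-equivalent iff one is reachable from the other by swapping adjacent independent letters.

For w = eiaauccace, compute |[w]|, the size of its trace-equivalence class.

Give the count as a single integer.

0(e) covers ∅
1(i) covers ∅
2(a) covers 0:e, 1:i
3(a) covers 2:a
4(u) covers 0:e
5(c) covers 1:i, 4:u
6(c) covers 5:c
7(a) covers 3:a
8(c) covers 6:c
9(e) covers 4:u, 7:a
floor of heap: 0:e, 1:i
completions by unplaced set U, small U first (add the entries for U minus each lowest piece of U):
  |U|=1: {8}:1  {9}:1
  |U|=2: {6,8}:1  {7,9}:1  {8,9}:2
  |U|=3: {3,7,9}:1  {5,6,8}:1  {6,8,9}:3  {7,8,9}:3
  |U|=4: {2,3,7,9}:1  {3,7,8,9}:4  {5,6,8,9}:4  {6,7,8,9}:6
  |U|=5: {2,3,7,8,9}:5  {3,6,7,8,9}:10  {4,5,6,8,9}:4  {5,6,7,8,9}:10
  |U|=6: {2,3,6,7,8,9}:15  {3,5,6,7,8,9}:20  {4,5,6,7,8,9}:14
  |U|=7: {2,3,5,6,7,8,9}:35  {3,4,5,6,7,8,9}:34
  |U|=8: {1,2,3,5,6,7,8,9}:35  {2,3,4,5,6,7,8,9}:69
  start at 0(e): 104
  start at 1(i): 69
sum over floor = 173

173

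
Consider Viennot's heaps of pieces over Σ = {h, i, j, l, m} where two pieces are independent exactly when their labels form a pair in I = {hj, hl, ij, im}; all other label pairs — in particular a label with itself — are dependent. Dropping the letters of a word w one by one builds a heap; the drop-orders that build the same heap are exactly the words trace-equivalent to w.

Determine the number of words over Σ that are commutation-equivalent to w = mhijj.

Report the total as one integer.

0(m) covers ∅
1(h) covers 0:m
2(i) covers 1:h
3(j) covers 0:m
4(j) covers 3:j
floor of heap: 0:m
completions by unplaced set U, small U first (add the entries for U minus each lowest piece of U):
  |U|=1: {2}:1  {4}:1
  |U|=2: {1,2}:1  {2,4}:2  {3,4}:1
  |U|=3: {1,2,4}:3  {2,3,4}:3
  start at 0(m): 6

6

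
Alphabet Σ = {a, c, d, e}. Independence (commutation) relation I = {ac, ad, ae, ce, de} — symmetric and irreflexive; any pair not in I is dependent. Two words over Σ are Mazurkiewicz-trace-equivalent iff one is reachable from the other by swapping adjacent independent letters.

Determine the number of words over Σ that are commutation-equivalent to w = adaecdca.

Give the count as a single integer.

drop 0:a onto floor
drop 1:d onto floor
drop 2:a onto {0:a}
drop 3:e onto floor
drop 4:c onto {1:d}
drop 5:d onto {4:c}
drop 6:c onto {5:d}
drop 7:a onto {2:a}
ground layer = {0:a, 1:d, 3:e}
drop-orders for the pieces not yet dropped (sum over which currently-grounded one goes next):
  1 to go: {3} 1  {6} 1  {7} 1
  2 to go: {2,7} 1  {3,6} 2  {3,7} 2  {5,6} 1  {6,7} 2
  3 to go: {0,2,7} 1  {2,3,7} 3  {2,6,7} 3  {3,5,6} 3  {3,6,7} 6  {4,5,6} 1  {5,6,7} 3
  4 to go: {0,2,3,7} 4  {0,2,6,7} 4  {1,4,5,6} 1  {2,3,6,7} 12  {2,5,6,7} 6  {3,4,5,6} 4  {3,5,6,7} 12  {4,5,6,7} 4
  5 to go: {0,2,3,6,7} 20  {0,2,5,6,7} 10  {1,3,4,5,6} 5  {1,4,5,6,7} 5  {2,3,5,6,7} 30  {2,4,5,6,7} 10  {3,4,5,6,7} 20
  6 to go: {0,2,3,5,6,7} 60  {0,2,4,5,6,7} 20  {1,2,4,5,6,7} 15  {1,3,4,5,6,7} 30  {2,3,4,5,6,7} 60
  if 0:a drops first: 105 orders
  if 1:d drops first: 140 orders
  if 3:e drops first: 35 orders
heap linearizations: 280

280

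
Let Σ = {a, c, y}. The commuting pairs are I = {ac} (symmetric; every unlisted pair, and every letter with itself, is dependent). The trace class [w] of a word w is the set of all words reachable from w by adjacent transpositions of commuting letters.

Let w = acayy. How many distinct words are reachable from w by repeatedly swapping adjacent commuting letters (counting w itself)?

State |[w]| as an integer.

piece 0:a — minimal
piece 1:c — minimal
piece 2:a rests on {0:a}
piece 3:y rests on {1:c, 2:a}
piece 4:y rests on {3:y}
minimal pieces: {0:a, 1:c}
ways to finish when only these pieces remain (= sum over removing one remaining piece with nothing left below it):
  1 left: {4}→1
  2 left: {3,4}→1
  3 left: {1,3,4}→1  {2,3,4}→1
  placing 0:a first → 2 extensions
  placing 1:c first → 1 extensions
total linear extensions = 3

3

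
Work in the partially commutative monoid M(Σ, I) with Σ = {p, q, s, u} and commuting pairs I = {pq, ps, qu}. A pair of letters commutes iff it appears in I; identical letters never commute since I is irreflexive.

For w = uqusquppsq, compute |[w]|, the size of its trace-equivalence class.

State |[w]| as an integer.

#0=u has no predecessor
#1=q has no predecessor
#2=u depends on [0:u]
#3=s depends on [1:q, 2:u]
#4=q depends on [3:s]
#5=u depends on [3:s]
#6=p depends on [5:u]
#7=p depends on [6:p]
#8=s depends on [4:q, 5:u]
#9=q depends on [8:s]
sources: [0:u, 1:q]
N(rest) = Σ N(rest − s) over sources s of rest; N(one piece) = 1:
  size 1 → [7]=1  [9]=1
  size 2 → [6,7]=1  [7,9]=2  [8,9]=1
  size 3 → [4,8,9]=1  [6,7,9]=3  [7,8,9]=3
  size 4 → [4,7,8,9]=4  [6,7,8,9]=6
  size 5 → [4,6,7,8,9]=10  [5,6,7,8,9]=6
  size 6 → [4,5,6,7,8,9]=16
  size 7 → [3,4,5,6,7,8,9]=16
  size 8 → [1,3,4,5,6,7,8,9]=16  [2,3,4,5,6,7,8,9]=16
  first=0(u) contributes 32
  first=1(q) contributes 16
|[w]| = 48

48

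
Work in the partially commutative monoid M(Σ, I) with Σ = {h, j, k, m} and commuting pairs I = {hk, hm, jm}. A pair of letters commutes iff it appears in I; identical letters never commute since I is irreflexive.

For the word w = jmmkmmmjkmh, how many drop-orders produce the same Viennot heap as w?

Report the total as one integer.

54

#0=j has no predecessor
#1=m has no predecessor
#2=m depends on [1:m]
#3=k depends on [0:j, 2:m]
#4=m depends on [3:k]
#5=m depends on [4:m]
#6=m depends on [5:m]
#7=j depends on [3:k]
#8=k depends on [6:m, 7:j]
#9=m depends on [8:k]
#10=h depends on [7:j]
sources: [0:j, 1:m]
N(rest) = Σ N(rest − s) over sources s of rest; N(one piece) = 1:
  size 1 → [9]=1  [10]=1
  size 2 → [8,9]=1  [9,10]=2
  size 3 → [6,8,9]=1  [8,9,10]=3
  size 4 → [5,6,8,9]=1  [6,8,9,10]=4  [7,8,9,10]=3
  size 5 → [4,5,6,8,9]=1  [5,6,8,9,10]=5  [6,7,8,9,10]=7
  size 6 → [4,5,6,8,9,10]=6  [5,6,7,8,9,10]=12
  size 7 → [4,5,6,7,8,9,10]=18
  size 8 → [3,4,5,6,7,8,9,10]=18
  size 9 → [0,3,4,5,6,7,8,9,10]=18  [2,3,4,5,6,7,8,9,10]=18
  first=0(j) contributes 18
  first=1(m) contributes 36
|[w]| = 54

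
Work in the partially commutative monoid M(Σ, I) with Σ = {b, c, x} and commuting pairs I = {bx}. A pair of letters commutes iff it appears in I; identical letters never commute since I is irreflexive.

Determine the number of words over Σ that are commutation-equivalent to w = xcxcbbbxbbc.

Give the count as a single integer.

#0=x has no predecessor
#1=c depends on [0:x]
#2=x depends on [1:c]
#3=c depends on [2:x]
#4=b depends on [3:c]
#5=b depends on [4:b]
#6=b depends on [5:b]
#7=x depends on [3:c]
#8=b depends on [6:b]
#9=b depends on [8:b]
#10=c depends on [7:x, 9:b]
sources: [0:x]
N(rest) = Σ N(rest − s) over sources s of rest; N(one piece) = 1:
  size 1 → [10]=1
  size 2 → [7,10]=1  [9,10]=1
  size 3 → [7,9,10]=2  [8,9,10]=1
  size 4 → [6,8,9,10]=1  [7,8,9,10]=3
  size 5 → [5,6,8,9,10]=1  [6,7,8,9,10]=4
  size 6 → [4,5,6,8,9,10]=1  [5,6,7,8,9,10]=5
  size 7 → [4,5,6,7,8,9,10]=6
  size 8 → [3,4,5,6,7,8,9,10]=6
  size 9 → [2,3,4,5,6,7,8,9,10]=6
  first=0(x) contributes 6

6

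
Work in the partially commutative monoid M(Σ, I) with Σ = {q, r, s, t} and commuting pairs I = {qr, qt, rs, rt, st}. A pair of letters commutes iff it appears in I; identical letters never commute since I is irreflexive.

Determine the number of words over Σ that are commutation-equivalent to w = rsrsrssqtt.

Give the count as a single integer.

#0=r has no predecessor
#1=s has no predecessor
#2=r depends on [0:r]
#3=s depends on [1:s]
#4=r depends on [2:r]
#5=s depends on [3:s]
#6=s depends on [5:s]
#7=q depends on [6:s]
#8=t has no predecessor
#9=t depends on [8:t]
sources: [0:r, 1:s, 8:t]
N(rest) = Σ N(rest − s) over sources s of rest; N(one piece) = 1:
  size 1 → [4]=1  [7]=1  [9]=1
  size 2 → [2,4]=1  [4,7]=2  [4,9]=2  [6,7]=1  [7,9]=2  [8,9]=1
  size 3 → [0,2,4]=1  [2,4,7]=3  [2,4,9]=3  [4,6,7]=3  [4,7,9]=6  [4,8,9]=3  [5,6,7]=1  [6,7,9]=3  [7,8,9]=3
  size 4 → [0,2,4,7]=4  [0,2,4,9]=4  [2,4,6,7]=6  [2,4,7,9]=12  [2,4,8,9]=6  [3,5,6,7]=1  [4,5,6,7]=4  [4,6,7,9]=12  [4,7,8,9]=12  [5,6,7,9]=4  [6,7,8,9]=6
  size 5 → [0,2,4,6,7]=10  [0,2,4,7,9]=20  [0,2,4,8,9]=10  [1,3,5,6,7]=1  [2,4,5,6,7]=10  [2,4,6,7,9]=30  [2,4,7,8,9]=30  [3,4,5,6,7]=5  [3,5,6,7,9]=5  [4,5,6,7,9]=20  [4,6,7,8,9]=30  [5,6,7,8,9]=10
  size 6 → [0,2,4,5,6,7]=20  [0,2,4,6,7,9]=60  [0,2,4,7,8,9]=60  [1,3,4,5,6,7]=6  [1,3,5,6,7,9]=6  [2,3,4,5,6,7]=15  [2,4,5,6,7,9]=60  [2,4,6,7,8,9]=90  [3,4,5,6,7,9]=30  [3,5,6,7,8,9]=15  [4,5,6,7,8,9]=60
  size 7 → [0,2,3,4,5,6,7]=35  [0,2,4,5,6,7,9]=140  [0,2,4,6,7,8,9]=210  [1,2,3,4,5,6,7]=21  [1,3,4,5,6,7,9]=42  [1,3,5,6,7,8,9]=21  [2,3,4,5,6,7,9]=105  [2,4,5,6,7,8,9]=210  [3,4,5,6,7,8,9]=105
  size 8 → [0,1,2,3,4,5,6,7]=56  [0,2,3,4,5,6,7,9]=280  [0,2,4,5,6,7,8,9]=560  [1,2,3,4,5,6,7,9]=168  [1,3,4,5,6,7,8,9]=168  [2,3,4,5,6,7,8,9]=420
  first=0(r) contributes 756
  first=1(s) contributes 1260
  first=8(t) contributes 504
|[w]| = 2520

2520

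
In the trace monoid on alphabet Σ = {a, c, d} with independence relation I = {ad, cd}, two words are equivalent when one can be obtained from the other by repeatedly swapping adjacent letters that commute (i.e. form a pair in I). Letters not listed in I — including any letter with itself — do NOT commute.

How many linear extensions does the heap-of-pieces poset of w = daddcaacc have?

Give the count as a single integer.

piece 0:d — minimal
piece 1:a — minimal
piece 2:d rests on {0:d}
piece 3:d rests on {2:d}
piece 4:c rests on {1:a}
piece 5:a rests on {4:c}
piece 6:a rests on {5:a}
piece 7:c rests on {6:a}
piece 8:c rests on {7:c}
minimal pieces: {0:d, 1:a}
ways to finish when only these pieces remain (= sum over removing one remaining piece with nothing left below it):
  1 left: {3}→1  {8}→1
  2 left: {2,3}→1  {3,8}→2  {7,8}→1
  3 left: {0,2,3}→1  {2,3,8}→3  {3,7,8}→3  {6,7,8}→1
  4 left: {0,2,3,8}→4  {2,3,7,8}→6  {3,6,7,8}→4  {5,6,7,8}→1
  5 left: {0,2,3,7,8}→10  {2,3,6,7,8}→10  {3,5,6,7,8}→5  {4,5,6,7,8}→1
  6 left: {0,2,3,6,7,8}→20  {1,4,5,6,7,8}→1  {2,3,5,6,7,8}→15  {3,4,5,6,7,8}→6
  7 left: {0,2,3,5,6,7,8}→35  {1,3,4,5,6,7,8}→7  {2,3,4,5,6,7,8}→21
  placing 0:d first → 28 extensions
  placing 1:a first → 56 extensions
total linear extensions = 84

84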